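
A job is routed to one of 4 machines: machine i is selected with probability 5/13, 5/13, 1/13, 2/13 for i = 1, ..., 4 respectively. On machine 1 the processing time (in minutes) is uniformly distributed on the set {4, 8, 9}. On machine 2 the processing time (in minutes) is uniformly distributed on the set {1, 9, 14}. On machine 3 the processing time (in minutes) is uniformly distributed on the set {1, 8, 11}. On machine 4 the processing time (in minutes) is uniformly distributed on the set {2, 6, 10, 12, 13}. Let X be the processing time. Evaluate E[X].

E[X | machine 1] = (4+8+9)/3 = 7.
E[X | machine 2] = (1+9+14)/3 = 8.
E[X | machine 3] = (1+8+11)/3 = 20/3.
E[X | machine 4] = (2+6+10+12+13)/5 = 43/5.
By the law of total expectation,
E[X] = (5/13)·(7) + (5/13)·(8) + (1/13)·(20/3) + (2/13)·(43/5) = 1483/195.

1483/195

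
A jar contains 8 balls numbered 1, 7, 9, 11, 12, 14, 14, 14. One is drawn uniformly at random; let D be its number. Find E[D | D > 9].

P(D > 9) = 5/8.
Σ over the event: 11·1/8 + 12·1/8 + 14·3/8 = 65/8.
E[D | D > 9] = (65/8) / (5/8) = 13.

13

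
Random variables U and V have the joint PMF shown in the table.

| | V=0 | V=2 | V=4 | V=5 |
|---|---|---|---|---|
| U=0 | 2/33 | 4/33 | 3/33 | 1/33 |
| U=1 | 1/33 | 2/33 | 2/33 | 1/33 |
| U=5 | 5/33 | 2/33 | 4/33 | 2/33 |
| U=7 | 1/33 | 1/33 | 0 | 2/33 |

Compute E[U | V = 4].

22/9

P(V = 4) = 3/11.
Σ U·P over the event = 0·(3/33) + 1·(2/33) + 5·(4/33) = 2/3.
E[U | V = 4] = (2/3) / (3/11) = 22/9.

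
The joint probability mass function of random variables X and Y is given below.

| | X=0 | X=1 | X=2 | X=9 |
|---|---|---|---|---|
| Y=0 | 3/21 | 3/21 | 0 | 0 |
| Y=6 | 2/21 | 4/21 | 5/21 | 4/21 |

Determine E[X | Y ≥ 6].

10/3

P(Y ≥ 6) = 5/7.
Σ X·P over the event = 0·(2/21) + 1·(4/21) + 2·(5/21) + 9·(4/21) = 50/21.
E[X | Y ≥ 6] = (50/21) / (5/7) = 10/3.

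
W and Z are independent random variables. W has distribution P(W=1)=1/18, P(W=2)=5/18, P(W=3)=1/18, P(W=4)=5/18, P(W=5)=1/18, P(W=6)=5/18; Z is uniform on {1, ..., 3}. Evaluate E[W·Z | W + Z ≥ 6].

11

P(W + Z ≥ 6) = 29/54.
Summing WZ·P(x,y) over outcomes with W + Z ≥ 6 gives 319/54.
E[W·Z | W + Z ≥ 6] = (319/54) / (29/54) = 11.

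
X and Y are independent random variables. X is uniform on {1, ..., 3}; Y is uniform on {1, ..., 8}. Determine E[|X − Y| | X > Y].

4/3

Outcomes with X > Y: (2,1), (3,1), (3,2), each with probability 1/24.
E[|X − Y| | X > Y] = (1 + 2 + 1) / 3 = 4/3.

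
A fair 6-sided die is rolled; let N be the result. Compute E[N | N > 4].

Given N > 4, N is equally likely to be any of {5, 6}.
E[N | N > 4] = (5 + 6) / 2 = 11/2.

11/2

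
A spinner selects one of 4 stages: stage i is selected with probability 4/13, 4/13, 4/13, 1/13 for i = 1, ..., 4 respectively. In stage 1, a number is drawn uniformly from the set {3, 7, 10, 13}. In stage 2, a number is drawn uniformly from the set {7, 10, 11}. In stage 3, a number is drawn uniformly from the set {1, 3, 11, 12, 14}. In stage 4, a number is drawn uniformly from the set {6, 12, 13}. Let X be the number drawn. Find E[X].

E[X | stage 1] = (3+7+10+13)/4 = 33/4.
E[X | stage 2] = (7+10+11)/3 = 28/3.
E[X | stage 3] = (1+3+11+12+14)/5 = 41/5.
E[X | stage 4] = (6+12+13)/3 = 31/3.
By the law of total expectation,
E[X] = (4/13)·(33/4) + (4/13)·(28/3) + (4/13)·(41/5) + (1/13)·(31/3) = 1702/195.

1702/195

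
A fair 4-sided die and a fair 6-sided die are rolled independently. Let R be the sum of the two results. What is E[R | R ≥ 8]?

P(R ≥ 8) = 1/4.
Σ over the event: 8·1/8 + 9·1/12 + 10·1/24 = 13/6.
E[R | R ≥ 8] = (13/6) / (1/4) = 26/3.

26/3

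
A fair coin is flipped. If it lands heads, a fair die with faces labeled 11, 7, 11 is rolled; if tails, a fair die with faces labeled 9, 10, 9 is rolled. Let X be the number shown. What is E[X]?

E[X | heads] = (11+7+11)/3 = 29/3.
E[X | tails] = (9+10+9)/3 = 28/3.
E[X] = (1/2)·(29/3) + (1/2)·(28/3) = 19/2.

19/2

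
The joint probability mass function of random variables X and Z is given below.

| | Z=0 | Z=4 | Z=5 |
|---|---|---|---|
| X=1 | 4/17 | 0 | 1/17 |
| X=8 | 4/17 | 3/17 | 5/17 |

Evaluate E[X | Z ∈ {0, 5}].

P(Z ∈ {0, 5}) = 14/17.
Summing X·P(X=x,Z=y) over the conditioning event gives 77/17.
E[X | Z ∈ {0, 5}] = (77/17) / (14/17) = 11/2.

11/2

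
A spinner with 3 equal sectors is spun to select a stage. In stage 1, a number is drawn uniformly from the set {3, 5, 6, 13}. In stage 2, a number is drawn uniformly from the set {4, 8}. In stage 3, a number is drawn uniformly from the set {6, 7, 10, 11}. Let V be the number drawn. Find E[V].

E[V | stage 1] = (3+5+6+13)/4 = 27/4.
E[V | stage 2] = (4+8)/2 = 6.
E[V | stage 3] = (6+7+10+11)/4 = 17/2.
E[V] = (1/3)·(27/4) + (1/3)·(6) + (1/3)·(17/2) = 85/12.

85/12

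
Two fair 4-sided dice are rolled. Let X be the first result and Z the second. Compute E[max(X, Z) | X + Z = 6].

11/3

P(X + Z = 6) = 3/16.
Summing max(X,Z)·P(x,y) over outcomes with X + Z = 6 gives 11/16.
E[max(X, Z) | X + Z = 6] = (11/16) / (3/16) = 11/3.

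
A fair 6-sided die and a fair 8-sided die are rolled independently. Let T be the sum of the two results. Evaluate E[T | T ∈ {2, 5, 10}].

P(T ∈ {2, 5, 10}) = 5/24.
Σ over the event: 2·1/48 + 5·1/12 + 10·5/48 = 3/2.
E[T | T ∈ {2, 5, 10}] = (3/2) / (5/24) = 36/5.

36/5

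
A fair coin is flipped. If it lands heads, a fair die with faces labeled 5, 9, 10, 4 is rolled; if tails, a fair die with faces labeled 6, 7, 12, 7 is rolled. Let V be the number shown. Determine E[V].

15/2

E[V | heads] = (5+9+10+4)/4 = 7.
E[V | tails] = (6+7+12+7)/4 = 8.
By the law of total expectation,
E[V] = (1/2)·(7) + (1/2)·(8) = 15/2.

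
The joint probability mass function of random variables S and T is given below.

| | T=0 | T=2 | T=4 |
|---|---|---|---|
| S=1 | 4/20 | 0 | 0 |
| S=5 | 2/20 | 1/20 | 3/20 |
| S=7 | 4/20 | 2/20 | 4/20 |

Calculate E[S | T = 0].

21/5

P(T = 0) = 1/2.
Σ S·P over the event = 1·(4/20) + 5·(2/20) + 7·(4/20) = 21/10.
E[S | T = 0] = (21/10) / (1/2) = 21/5.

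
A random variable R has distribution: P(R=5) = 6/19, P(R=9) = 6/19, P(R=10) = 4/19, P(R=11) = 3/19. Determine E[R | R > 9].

73/7

P(R > 9) = 7/19.
Σ over the event: 10·4/19 + 11·3/19 = 73/19.
E[R | R > 9] = (73/19) / (7/19) = 73/7.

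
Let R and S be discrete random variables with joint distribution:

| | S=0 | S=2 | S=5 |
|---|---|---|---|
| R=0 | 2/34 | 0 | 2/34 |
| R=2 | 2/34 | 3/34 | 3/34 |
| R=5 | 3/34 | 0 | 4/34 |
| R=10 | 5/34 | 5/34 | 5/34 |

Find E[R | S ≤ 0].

23/4

P(S ≤ 0) = 6/17.
Σ R·P over the event = 0·(2/34) + 2·(2/34) + 5·(3/34) + 10·(5/34) = 69/34.
E[R | S ≤ 0] = (69/34) / (6/17) = 23/4.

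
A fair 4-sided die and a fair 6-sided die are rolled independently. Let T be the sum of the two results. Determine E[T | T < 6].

P(T < 6) = 5/12.
Σ over the event: 2·1/24 + 3·1/12 + 4·1/8 + 5·1/6 = 5/3.
E[T | T < 6] = (5/3) / (5/12) = 4.

4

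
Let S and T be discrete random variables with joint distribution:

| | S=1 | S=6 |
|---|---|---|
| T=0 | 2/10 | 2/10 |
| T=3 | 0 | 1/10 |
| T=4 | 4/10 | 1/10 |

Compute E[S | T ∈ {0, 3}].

4

P(T ∈ {0, 3}) = 1/2.
Σ S·P over the event = 1·(2/10) + 6·(2/10) + 6·(1/10) = 2.
E[S | T ∈ {0, 3}] = (2) / (1/2) = 4.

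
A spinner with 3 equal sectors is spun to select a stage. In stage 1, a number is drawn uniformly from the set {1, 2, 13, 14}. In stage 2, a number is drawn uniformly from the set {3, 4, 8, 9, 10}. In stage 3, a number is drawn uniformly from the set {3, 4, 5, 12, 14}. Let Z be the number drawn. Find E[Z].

E[Z | stage 1] = (1+2+13+14)/4 = 15/2.
E[Z | stage 2] = (3+4+8+9+10)/5 = 34/5.
E[Z | stage 3] = (3+4+5+12+14)/5 = 38/5.
E[Z] = (1/3)·(15/2) + (1/3)·(34/5) + (1/3)·(38/5) = 73/10.

73/10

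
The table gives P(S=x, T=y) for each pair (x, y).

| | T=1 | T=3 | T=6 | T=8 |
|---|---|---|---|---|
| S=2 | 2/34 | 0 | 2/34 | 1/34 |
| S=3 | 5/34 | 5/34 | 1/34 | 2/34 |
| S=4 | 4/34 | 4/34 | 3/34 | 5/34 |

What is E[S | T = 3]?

31/9

P(T = 3) = 9/34.
Σ S·P over the event = 3·(5/34) + 4·(4/34) = 31/34.
E[S | T = 3] = (31/34) / (9/34) = 31/9.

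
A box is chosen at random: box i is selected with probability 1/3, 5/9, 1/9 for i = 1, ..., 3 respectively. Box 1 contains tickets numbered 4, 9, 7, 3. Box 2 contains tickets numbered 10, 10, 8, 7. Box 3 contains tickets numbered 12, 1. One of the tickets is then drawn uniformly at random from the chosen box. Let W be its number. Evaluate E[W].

15/2

E[W | box 1] = (4+9+7+3)/4 = 23/4.
E[W | box 2] = (10+10+8+7)/4 = 35/4.
E[W | box 3] = (12+1)/2 = 13/2.
By the law of total expectation,
E[W] = (1/3)·(23/4) + (5/9)·(35/4) + (1/9)·(13/2) = 15/2.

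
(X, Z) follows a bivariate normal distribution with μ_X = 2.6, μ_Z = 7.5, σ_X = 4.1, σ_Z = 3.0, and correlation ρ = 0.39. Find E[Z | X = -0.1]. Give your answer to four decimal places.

E[Z | X=x] = μ_Z + ρ(σ_Z/σ_X)(x − μ_X) for jointly normal variables.
E[Z | X=-0.1] = 7.5 + (0.39)·(3.0/4.1)·(-0.1 − (2.6)) = 7.5 + (0.28537)·(-2.7) = 6.7295.

6.7295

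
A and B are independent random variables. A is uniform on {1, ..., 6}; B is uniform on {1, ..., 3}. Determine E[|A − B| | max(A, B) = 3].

Outcomes with max(A, B) = 3: (1,3), (2,3), (3,1), (3,2), (3,3), each with probability 1/18.
E[|A − B| | max(A, B) = 3] = (2 + 1 + 2 + 1 + 0) / 5 = 6/5.

6/5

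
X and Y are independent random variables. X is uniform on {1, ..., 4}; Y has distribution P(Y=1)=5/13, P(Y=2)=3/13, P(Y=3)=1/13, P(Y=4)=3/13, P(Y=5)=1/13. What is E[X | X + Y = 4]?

P(X + Y = 4) = 9/52.
Summing X·P(x,y) over outcomes with X + Y = 4 gives 11/26.
E[X | X + Y = 4] = (11/26) / (9/52) = 22/9.

22/9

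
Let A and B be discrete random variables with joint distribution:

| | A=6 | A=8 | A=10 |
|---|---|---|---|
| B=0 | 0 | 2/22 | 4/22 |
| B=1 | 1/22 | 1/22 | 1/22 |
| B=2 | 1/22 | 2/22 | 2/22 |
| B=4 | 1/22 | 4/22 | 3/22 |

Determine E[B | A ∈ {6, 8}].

P(A ∈ {6, 8}) = 6/11.
Σ B·P over the event = 1·(1/22) + 2·(1/22) + 4·(1/22) + 0·(2/22) + 1·(1/22) + 2·(2/22) + 4·(4/22) = 14/11.
E[B | A ∈ {6, 8}] = (14/11) / (6/11) = 7/3.

7/3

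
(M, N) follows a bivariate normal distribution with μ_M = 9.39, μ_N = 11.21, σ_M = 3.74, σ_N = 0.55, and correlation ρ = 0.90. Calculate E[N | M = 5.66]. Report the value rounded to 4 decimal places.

10.7163

For a bivariate normal, E[N | M=x] = μ_N + ρ·(σ_N/σ_M)·(x − μ_M).
E[N | M=5.66] = 11.21 + (0.90)·(0.55/3.74)·(5.66 − (9.39)) = 11.21 + (0.13235)·(-3.73) = 10.7163.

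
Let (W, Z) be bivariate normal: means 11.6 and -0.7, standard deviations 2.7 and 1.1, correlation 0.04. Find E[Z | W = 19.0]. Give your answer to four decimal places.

-0.5794

For a bivariate normal, E[Z | W=x] = μ_Z + ρ·(σ_Z/σ_W)·(x − μ_W).
E[Z | W=19.0] = -0.7 + (0.04)·(1.1/2.7)·(19.0 − (11.6)) = -0.7 + (0.016296)·(7.4) = -0.5794.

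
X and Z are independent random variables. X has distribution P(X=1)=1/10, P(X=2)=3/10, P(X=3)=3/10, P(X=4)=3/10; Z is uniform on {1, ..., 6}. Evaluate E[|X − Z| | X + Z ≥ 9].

P(X + Z ≥ 9) = 3/20.
Summing |X−Z|·P(x,y) over outcomes with X + Z ≥ 9 gives 3/10.
E[|X − Z| | X + Z ≥ 9] = (3/10) / (3/20) = 2.

2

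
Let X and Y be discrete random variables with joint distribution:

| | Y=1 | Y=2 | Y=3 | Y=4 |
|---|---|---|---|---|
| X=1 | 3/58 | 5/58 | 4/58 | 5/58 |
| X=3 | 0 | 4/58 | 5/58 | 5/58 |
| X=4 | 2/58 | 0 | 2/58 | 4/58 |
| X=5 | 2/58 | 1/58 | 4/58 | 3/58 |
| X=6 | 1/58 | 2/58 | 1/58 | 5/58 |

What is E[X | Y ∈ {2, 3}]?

P(Y ∈ {2, 3}) = 14/29.
Summing X·P(X=x,Y=y) over the conditioning event gives 3/2.
E[X | Y ∈ {2, 3}] = (3/2) / (14/29) = 87/28.

87/28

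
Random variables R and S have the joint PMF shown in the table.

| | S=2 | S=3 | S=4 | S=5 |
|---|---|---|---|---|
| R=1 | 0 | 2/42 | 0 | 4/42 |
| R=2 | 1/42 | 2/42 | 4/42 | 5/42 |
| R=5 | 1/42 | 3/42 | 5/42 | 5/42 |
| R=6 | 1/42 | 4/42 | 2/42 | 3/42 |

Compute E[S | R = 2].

49/12

P(R = 2) = 2/7.
Σ S·P over the event = 2·(1/42) + 3·(2/42) + 4·(4/42) + 5·(5/42) = 7/6.
E[S | R = 2] = (7/6) / (2/7) = 49/12.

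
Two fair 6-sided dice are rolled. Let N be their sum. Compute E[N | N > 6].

P(N > 6) = 7/12.
Σ over the event: 7·1/6 + 8·5/36 + 9·1/9 + 10·1/12 + 11·1/18 + 12·1/36 = 91/18.
E[N | N > 6] = (91/18) / (7/12) = 26/3.

26/3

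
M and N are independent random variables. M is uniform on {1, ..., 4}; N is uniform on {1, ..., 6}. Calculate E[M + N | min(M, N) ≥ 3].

8

Outcomes with min(M, N) ≥ 3: (3,3), (3,4), (3,5), (3,6), (4,3), (4,4), (4,5), (4,6), each with probability 1/24.
E[M + N | min(M, N) ≥ 3] = (6 + 7 + 8 + 9 + 7 + 8 + 9 + 10) / 8 = 8.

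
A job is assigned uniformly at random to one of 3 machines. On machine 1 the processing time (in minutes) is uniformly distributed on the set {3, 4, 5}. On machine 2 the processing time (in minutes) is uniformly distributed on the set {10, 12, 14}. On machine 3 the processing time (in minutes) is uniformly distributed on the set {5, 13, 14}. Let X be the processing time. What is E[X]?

E[X | machine 1] = (3+4+5)/3 = 4.
E[X | machine 2] = (10+12+14)/3 = 12.
E[X | machine 3] = (5+13+14)/3 = 32/3.
By the law of total expectation,
E[X] = (1/3)·(4) + (1/3)·(12) + (1/3)·(32/3) = 80/9.

80/9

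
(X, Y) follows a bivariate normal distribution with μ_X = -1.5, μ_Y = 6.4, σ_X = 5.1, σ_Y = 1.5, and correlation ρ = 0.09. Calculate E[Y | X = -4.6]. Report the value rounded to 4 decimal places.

E[Y | X=x] = μ_Y + ρ(σ_Y/σ_X)(x − μ_X) for jointly normal variables.
E[Y | X=-4.6] = 6.4 + (0.09)·(1.5/5.1)·(-4.6 − (-1.5)) = 6.4 + (0.026471)·(-3.1) = 6.3179.

6.3179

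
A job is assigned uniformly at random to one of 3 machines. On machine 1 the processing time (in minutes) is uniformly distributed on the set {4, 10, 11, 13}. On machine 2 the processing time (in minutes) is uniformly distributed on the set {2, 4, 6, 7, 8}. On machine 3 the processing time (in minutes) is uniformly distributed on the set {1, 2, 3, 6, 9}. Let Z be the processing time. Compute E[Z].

191/30

E[Z | machine 1] = (4+10+11+13)/4 = 19/2.
E[Z | machine 2] = (2+4+6+7+8)/5 = 27/5.
E[Z | machine 3] = (1+2+3+6+9)/5 = 21/5.
E[Z] = (1/3)·(19/2) + (1/3)·(27/5) + (1/3)·(21/5) = 191/30.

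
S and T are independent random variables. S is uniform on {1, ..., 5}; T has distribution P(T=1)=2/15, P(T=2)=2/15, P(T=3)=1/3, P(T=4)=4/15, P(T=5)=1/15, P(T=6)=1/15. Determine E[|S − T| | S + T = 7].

P(S + T = 7) = 13/75.
Summing |S−T|·P(x,y) over outcomes with S + T = 7 gives 23/75.
E[|S − T| | S + T = 7] = (23/75) / (13/75) = 23/13.

23/13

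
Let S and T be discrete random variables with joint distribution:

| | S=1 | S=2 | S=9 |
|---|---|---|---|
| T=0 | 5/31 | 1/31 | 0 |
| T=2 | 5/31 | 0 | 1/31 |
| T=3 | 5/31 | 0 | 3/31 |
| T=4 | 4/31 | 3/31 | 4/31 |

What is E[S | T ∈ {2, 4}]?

P(T ∈ {2, 4}) = 17/31.
Summing S·P(S=x,T=y) over the conditioning event gives 60/31.
E[S | T ∈ {2, 4}] = (60/31) / (17/31) = 60/17.

60/17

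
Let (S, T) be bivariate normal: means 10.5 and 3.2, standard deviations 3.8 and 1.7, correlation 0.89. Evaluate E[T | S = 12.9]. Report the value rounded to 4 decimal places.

E[T | S=x] = μ_T + ρ(σ_T/σ_S)(x − μ_S) for jointly normal variables.
E[T | S=12.9] = 3.2 + (0.89)·(1.7/3.8)·(12.9 − (10.5)) = 3.2 + (0.39816)·(2.4) = 4.1556.

4.1556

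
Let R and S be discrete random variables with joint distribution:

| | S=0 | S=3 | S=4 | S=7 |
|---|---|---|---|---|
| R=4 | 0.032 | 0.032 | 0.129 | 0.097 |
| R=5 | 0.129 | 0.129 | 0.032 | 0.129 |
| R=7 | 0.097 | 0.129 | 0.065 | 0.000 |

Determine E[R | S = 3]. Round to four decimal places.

P(S = 3) = 0.290.
Σ R·P over the event = 4·(0.032) + 5·(0.129) + 7·(0.129) = 1.676.
E[R | S = 3] = (1.676) / (0.290) = 5.7793.

5.7793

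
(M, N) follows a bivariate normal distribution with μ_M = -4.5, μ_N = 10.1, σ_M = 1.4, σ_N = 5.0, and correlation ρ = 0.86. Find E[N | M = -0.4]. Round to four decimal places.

For a bivariate normal, E[N | M=x] = μ_N + ρ·(σ_N/σ_M)·(x − μ_M).
E[N | M=-0.4] = 10.1 + (0.86)·(5.0/1.4)·(-0.4 − (-4.5)) = 10.1 + (3.07143)·(4.1) = 22.6929.

22.6929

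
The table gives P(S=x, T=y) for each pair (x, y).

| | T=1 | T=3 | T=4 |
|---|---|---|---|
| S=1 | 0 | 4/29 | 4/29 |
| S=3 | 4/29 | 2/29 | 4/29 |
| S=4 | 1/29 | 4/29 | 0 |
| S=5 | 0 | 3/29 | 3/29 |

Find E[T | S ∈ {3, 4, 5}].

P(S ∈ {3, 4, 5}) = 21/29.
Σ T·P over the event = 1·(4/29) + 3·(2/29) + 4·(4/29) + 1·(1/29) + 3·(4/29) + 3·(3/29) + 4·(3/29) = 60/29.
E[T | S ∈ {3, 4, 5}] = (60/29) / (21/29) = 20/7.

20/7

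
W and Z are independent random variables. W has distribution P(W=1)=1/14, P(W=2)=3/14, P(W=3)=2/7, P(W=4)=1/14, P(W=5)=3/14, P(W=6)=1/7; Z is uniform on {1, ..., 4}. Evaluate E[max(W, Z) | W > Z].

P(W > Z) = 17/28.
Summing max(W,Z)·P(x,y) over outcomes with W > Z gives 75/28.
E[max(W, Z) | W > Z] = (75/28) / (17/28) = 75/17.

75/17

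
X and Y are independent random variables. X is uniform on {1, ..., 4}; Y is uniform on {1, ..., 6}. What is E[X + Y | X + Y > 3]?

136/21

P(X + Y > 3) = 7/8.
Summing (X+Y)·P(x,y) over outcomes with X + Y > 3 gives 17/3.
E[X + Y | X + Y > 3] = (17/3) / (7/8) = 136/21.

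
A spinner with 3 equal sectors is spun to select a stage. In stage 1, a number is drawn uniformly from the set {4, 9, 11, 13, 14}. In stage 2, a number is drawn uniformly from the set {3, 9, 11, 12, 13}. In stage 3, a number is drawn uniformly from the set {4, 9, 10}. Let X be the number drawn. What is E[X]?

412/45

E[X | stage 1] = (4+9+11+13+14)/5 = 51/5.
E[X | stage 2] = (3+9+11+12+13)/5 = 48/5.
E[X | stage 3] = (4+9+10)/3 = 23/3.
E[X] = (1/3)·(51/5) + (1/3)·(48/5) + (1/3)·(23/3) = 412/45.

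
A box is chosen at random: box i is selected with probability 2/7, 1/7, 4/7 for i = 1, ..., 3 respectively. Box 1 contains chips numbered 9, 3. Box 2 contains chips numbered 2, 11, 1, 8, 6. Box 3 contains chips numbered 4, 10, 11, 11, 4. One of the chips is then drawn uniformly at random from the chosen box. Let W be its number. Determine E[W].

248/35

E[W | box 1] = (9+3)/2 = 6.
E[W | box 2] = (2+11+1+8+6)/5 = 28/5.
E[W | box 3] = (4+10+11+11+4)/5 = 8.
E[W] = (2/7)·(6) + (1/7)·(28/5) + (4/7)·(8) = 248/35.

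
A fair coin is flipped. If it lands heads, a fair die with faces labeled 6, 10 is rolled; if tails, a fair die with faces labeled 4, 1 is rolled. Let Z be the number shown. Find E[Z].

21/4

E[Z | heads] = (6+10)/2 = 8.
E[Z | tails] = (4+1)/2 = 5/2.
By the law of total expectation,
E[Z] = (1/2)·(8) + (1/2)·(5/2) = 21/4.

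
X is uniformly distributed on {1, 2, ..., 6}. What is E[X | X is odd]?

Given X is odd, X is equally likely to be any of {1, 3, 5}.
E[X | X is odd] = (1 + 3 + 5) / 3 = 3.

3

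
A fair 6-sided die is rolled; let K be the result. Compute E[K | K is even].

4

Given K is even, K is equally likely to be any of {2, 4, 6}.
E[K | K is even] = (2 + 4 + 6) / 3 = 4.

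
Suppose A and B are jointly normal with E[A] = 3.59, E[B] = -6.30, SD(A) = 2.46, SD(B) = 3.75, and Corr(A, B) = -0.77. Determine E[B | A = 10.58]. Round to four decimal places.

For a bivariate normal, E[B | A=x] = μ_B + ρ·(σ_B/σ_A)·(x − μ_A).
E[B | A=10.58] = -6.30 + (-0.77)·(3.75/2.46)·(10.58 − (3.59)) = -6.30 + (-1.17378)·(6.99) = -14.5047.

-14.5047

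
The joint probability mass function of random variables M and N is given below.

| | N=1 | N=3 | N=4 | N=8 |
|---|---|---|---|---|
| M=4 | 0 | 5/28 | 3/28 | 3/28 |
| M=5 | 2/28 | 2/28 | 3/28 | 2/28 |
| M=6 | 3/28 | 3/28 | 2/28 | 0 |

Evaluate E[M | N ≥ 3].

P(N ≥ 3) = 23/28.
Σ M·P over the event = 4·(5/28) + 4·(3/28) + 4·(3/28) + 5·(2/28) + 5·(3/28) + 5·(2/28) + 6·(3/28) + 6·(2/28) = 109/28.
E[M | N ≥ 3] = (109/28) / (23/28) = 109/23.

109/23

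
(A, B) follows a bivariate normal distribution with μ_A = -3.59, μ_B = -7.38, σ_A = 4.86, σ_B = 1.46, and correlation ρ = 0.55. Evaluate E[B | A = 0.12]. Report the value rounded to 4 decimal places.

-6.7670

E[B | A=x] = μ_B + ρ(σ_B/σ_A)(x − μ_A) for jointly normal variables.
E[B | A=0.12] = -7.38 + (0.55)·(1.46/4.86)·(0.12 − (-3.59)) = -7.38 + (0.16523)·(3.71) = -6.7670.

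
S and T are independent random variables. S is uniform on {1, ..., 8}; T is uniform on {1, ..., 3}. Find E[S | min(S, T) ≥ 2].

P(min(S, T) ≥ 2) = 7/12.
Summing S·P(x,y) over outcomes with min(S, T) ≥ 2 gives 35/12.
E[S | min(S, T) ≥ 2] = (35/12) / (7/12) = 5.

5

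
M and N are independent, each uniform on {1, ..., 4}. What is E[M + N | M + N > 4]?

Outcomes with M + N > 4: (1,4), (2,3), (2,4), (3,2), (3,3), (3,4), (4,1), (4,2), (4,3), (4,4), each with probability 1/16.
E[M + N | M + N > 4] = (5 + 5 + 6 + 5 + 6 + 7 + 5 + 6 + 7 + 8) / 10 = 6.

6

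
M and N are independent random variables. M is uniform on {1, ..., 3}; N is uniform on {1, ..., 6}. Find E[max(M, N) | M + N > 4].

P(M + N > 4) = 2/3.
Summing max(M,N)·P(x,y) over outcomes with M + N > 4 gives 3.
E[max(M, N) | M + N > 4] = (3) / (2/3) = 9/2.

9/2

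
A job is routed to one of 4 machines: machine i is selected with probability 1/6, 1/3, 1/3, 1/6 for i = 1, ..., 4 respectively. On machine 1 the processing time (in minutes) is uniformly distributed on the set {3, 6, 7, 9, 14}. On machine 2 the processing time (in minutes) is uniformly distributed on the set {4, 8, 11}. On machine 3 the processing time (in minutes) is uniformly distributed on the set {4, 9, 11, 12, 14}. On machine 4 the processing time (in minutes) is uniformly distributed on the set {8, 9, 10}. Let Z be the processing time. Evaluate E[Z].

391/45

E[Z | machine 1] = (3+6+7+9+14)/5 = 39/5.
E[Z | machine 2] = (4+8+11)/3 = 23/3.
E[Z | machine 3] = (4+9+11+12+14)/5 = 10.
E[Z | machine 4] = (8+9+10)/3 = 9.
E[Z] = (1/6)·(39/5) + (1/3)·(23/3) + (1/3)·(10) + (1/6)·(9) = 391/45.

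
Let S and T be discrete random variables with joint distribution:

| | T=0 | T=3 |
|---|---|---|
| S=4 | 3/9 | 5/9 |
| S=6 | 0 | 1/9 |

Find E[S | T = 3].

P(T = 3) = 2/3.
Σ S·P over the event = 4·(5/9) + 6·(1/9) = 26/9.
E[S | T = 3] = (26/9) / (2/3) = 13/3.

13/3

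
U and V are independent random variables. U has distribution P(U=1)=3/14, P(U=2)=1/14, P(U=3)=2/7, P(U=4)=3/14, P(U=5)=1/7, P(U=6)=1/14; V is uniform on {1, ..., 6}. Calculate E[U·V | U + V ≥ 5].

303/23

P(U + V ≥ 5) = 23/28.
Summing UV·P(x,y) over outcomes with U + V ≥ 5 gives 303/28.
E[U·V | U + V ≥ 5] = (303/28) / (23/28) = 303/23.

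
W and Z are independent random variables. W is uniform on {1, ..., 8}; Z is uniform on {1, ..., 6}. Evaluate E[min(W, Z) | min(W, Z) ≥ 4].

P(min(W, Z) ≥ 4) = 5/16.
Summing min(W,Z)·P(x,y) over outcomes with min(W, Z) ≥ 4 gives 71/48.
E[min(W, Z) | min(W, Z) ≥ 4] = (71/48) / (5/16) = 71/15.

71/15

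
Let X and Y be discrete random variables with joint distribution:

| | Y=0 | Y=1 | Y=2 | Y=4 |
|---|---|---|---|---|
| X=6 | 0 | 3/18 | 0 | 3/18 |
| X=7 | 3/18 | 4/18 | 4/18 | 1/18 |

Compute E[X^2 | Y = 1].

P(Y = 1) = 7/18.
Σ X^2·P over the event = 36·(3/18) + 49·(4/18) = 152/9.
E[X^2 | Y = 1] = (152/9) / (7/18) = 304/7.

304/7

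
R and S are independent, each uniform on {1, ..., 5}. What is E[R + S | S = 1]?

Outcomes with S = 1: (1,1), (2,1), (3,1), (4,1), (5,1), each with probability 1/25.
E[R + S | S = 1] = (2 + 3 + 4 + 5 + 6) / 5 = 4.

4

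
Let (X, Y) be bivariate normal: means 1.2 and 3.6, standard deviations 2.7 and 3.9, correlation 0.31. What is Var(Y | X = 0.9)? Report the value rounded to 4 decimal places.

The conditional variance in a bivariate normal is σ_Y²(1 − ρ²), independent of x.
Var(Y | X=0.9) = (3.9)²·(1 − (0.31)²) = 15.21·0.9039 = 13.7483.

13.7483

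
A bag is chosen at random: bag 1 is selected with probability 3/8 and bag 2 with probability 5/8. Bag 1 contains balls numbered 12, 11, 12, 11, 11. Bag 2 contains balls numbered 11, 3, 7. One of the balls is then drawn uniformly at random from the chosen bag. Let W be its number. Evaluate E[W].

173/20

E[W | bag 1] = (12+11+12+11+11)/5 = 57/5.
E[W | bag 2] = (11+3+7)/3 = 7.
E[W] = (3/8)·(57/5) + (5/8)·(7) = 173/20.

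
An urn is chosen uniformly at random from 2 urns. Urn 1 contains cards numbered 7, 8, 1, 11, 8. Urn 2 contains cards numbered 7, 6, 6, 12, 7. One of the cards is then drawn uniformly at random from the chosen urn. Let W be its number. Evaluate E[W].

73/10

E[W | urn 1] = (7+8+1+11+8)/5 = 7.
E[W | urn 2] = (7+6+6+12+7)/5 = 38/5.
E[W] = (1/2)·(7) + (1/2)·(38/5) = 73/10.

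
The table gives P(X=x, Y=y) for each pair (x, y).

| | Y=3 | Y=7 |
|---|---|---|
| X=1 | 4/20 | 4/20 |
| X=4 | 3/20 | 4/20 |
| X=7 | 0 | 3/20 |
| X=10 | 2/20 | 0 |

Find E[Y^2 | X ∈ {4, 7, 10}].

P(X ∈ {4, 7, 10}) = 3/5.
Σ Y^2·P over the event = 9·(3/20) + 49·(4/20) + 49·(3/20) + 9·(2/20) = 97/5.
E[Y^2 | X ∈ {4, 7, 10}] = (97/5) / (3/5) = 97/3.

97/3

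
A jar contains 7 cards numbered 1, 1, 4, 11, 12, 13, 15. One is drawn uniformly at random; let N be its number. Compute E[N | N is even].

8

P(N is even) = 2/7.
Σ over the event: 4·1/7 + 12·1/7 = 16/7.
E[N | N is even] = (16/7) / (2/7) = 8.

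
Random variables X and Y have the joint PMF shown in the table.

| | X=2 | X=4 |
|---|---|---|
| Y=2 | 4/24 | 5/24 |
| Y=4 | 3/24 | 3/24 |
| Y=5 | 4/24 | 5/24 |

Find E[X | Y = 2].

28/9

P(Y = 2) = 3/8.
Σ X·P over the event = 2·(4/24) + 4·(5/24) = 7/6.
E[X | Y = 2] = (7/6) / (3/8) = 28/9.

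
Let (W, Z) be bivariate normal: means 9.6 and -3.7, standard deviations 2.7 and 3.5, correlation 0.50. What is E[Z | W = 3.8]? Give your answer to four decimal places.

-7.4593

The regression of Z on W has slope ρ·σ_Z/σ_W and passes through (μ_W, μ_Z).
E[Z | W=3.8] = -3.7 + (0.50)·(3.5/2.7)·(3.8 − (9.6)) = -3.7 + (0.64815)·(-5.8) = -7.4593.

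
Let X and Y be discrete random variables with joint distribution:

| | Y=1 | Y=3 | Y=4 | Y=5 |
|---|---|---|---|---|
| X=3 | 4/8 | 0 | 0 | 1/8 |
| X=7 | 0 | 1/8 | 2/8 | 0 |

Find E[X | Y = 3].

7

P(Y = 3) = 1/8.
Σ X·P over the event = 7·(1/8) = 7/8.
E[X | Y = 3] = (7/8) / (1/8) = 7.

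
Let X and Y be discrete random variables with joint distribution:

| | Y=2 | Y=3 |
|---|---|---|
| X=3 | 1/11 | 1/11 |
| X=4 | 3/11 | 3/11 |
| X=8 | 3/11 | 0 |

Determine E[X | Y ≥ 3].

15/4

P(Y ≥ 3) = 4/11.
Σ X·P over the event = 3·(1/11) + 4·(3/11) = 15/11.
E[X | Y ≥ 3] = (15/11) / (4/11) = 15/4.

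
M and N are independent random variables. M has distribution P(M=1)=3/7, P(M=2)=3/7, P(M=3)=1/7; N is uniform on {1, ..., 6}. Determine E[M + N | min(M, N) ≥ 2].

25/4

P(min(M, N) ≥ 2) = 10/21.
Summing (M+N)·P(x,y) over outcomes with min(M, N) ≥ 2 gives 125/42.
E[M + N | min(M, N) ≥ 2] = (125/42) / (10/21) = 25/4.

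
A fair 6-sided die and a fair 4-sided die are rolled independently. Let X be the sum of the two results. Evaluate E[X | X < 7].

32/7

P(X < 7) = 7/12.
Σ over the event: 2·1/24 + 3·1/12 + 4·1/8 + 5·1/6 + 6·1/6 = 8/3.
E[X | X < 7] = (8/3) / (7/12) = 32/7.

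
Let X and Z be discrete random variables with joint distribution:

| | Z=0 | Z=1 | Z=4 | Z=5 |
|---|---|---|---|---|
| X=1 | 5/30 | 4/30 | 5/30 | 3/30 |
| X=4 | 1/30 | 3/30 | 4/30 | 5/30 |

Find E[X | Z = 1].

16/7

P(Z = 1) = 7/30.
Summing X·P(X=x,Z=y) over the conditioning event gives 8/15.
E[X | Z = 1] = (8/15) / (7/30) = 16/7.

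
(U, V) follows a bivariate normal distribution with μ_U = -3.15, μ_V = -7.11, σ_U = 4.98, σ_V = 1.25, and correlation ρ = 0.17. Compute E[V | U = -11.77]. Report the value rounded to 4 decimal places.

-7.4778

For a bivariate normal, E[V | U=x] = μ_V + ρ·(σ_V/σ_U)·(x − μ_U).
E[V | U=-11.77] = -7.11 + (0.17)·(1.25/4.98)·(-11.77 − (-3.15)) = -7.11 + (0.042671)·(-8.62) = -7.4778.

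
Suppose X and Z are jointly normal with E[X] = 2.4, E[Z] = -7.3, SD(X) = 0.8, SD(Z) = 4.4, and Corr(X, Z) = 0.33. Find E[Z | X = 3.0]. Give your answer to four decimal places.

-6.2110

E[Z | X=x] = μ_Z + ρ(σ_Z/σ_X)(x − μ_X) for jointly normal variables.
E[Z | X=3.0] = -7.3 + (0.33)·(4.4/0.8)·(3.0 − (2.4)) = -7.3 + (1.815)·(0.6) = -6.2110.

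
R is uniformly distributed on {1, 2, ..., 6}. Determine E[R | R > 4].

Given R > 4, R is equally likely to be any of {5, 6}.
E[R | R > 4] = (5 + 6) / 2 = 11/2.

11/2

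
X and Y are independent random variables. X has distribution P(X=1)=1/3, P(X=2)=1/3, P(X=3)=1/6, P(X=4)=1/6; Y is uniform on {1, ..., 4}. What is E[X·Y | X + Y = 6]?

P(X + Y = 6) = 1/6.
Summing XY·P(x,y) over outcomes with X + Y = 6 gives 11/8.
E[X·Y | X + Y = 6] = (11/8) / (1/6) = 33/4.

33/4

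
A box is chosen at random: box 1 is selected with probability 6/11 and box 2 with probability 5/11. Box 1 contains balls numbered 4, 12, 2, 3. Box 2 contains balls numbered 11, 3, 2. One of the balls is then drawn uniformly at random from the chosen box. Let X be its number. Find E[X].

349/66

E[X | box 1] = (4+12+2+3)/4 = 21/4.
E[X | box 2] = (11+3+2)/3 = 16/3.
E[X] = (6/11)·(21/4) + (5/11)·(16/3) = 349/66.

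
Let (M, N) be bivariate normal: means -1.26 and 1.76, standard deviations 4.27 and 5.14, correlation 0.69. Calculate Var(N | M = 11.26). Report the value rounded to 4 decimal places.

Var(N | M=x) = (1 − ρ²)·σ_N².
Var(N | M=11.26) = (5.14)²·(1 − (0.69)²) = 26.4196·0.5239 = 13.8412.

13.8412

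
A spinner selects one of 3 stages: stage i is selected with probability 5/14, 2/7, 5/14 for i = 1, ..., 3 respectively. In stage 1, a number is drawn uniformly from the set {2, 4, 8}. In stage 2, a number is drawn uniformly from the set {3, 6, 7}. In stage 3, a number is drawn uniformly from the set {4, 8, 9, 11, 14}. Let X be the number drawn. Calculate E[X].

136/21

E[X | stage 1] = (2+4+8)/3 = 14/3.
E[X | stage 2] = (3+6+7)/3 = 16/3.
E[X | stage 3] = (4+8+9+11+14)/5 = 46/5.
E[X] = (5/14)·(14/3) + (2/7)·(16/3) + (5/14)·(46/5) = 136/21.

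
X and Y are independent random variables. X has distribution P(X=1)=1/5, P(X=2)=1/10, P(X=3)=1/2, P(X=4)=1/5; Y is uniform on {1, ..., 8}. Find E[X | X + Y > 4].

191/67

P(X + Y > 4) = 67/80.
Summing X·P(x,y) over outcomes with X + Y > 4 gives 191/80.
E[X | X + Y > 4] = (191/80) / (67/80) = 191/67.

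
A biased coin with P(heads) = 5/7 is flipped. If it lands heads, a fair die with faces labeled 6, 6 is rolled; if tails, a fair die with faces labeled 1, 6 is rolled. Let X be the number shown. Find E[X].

E[X | heads] = (6+6)/2 = 6.
E[X | tails] = (1+6)/2 = 7/2.
By the law of total expectation,
E[X] = (5/7)·(6) + (2/7)·(7/2) = 37/7.

37/7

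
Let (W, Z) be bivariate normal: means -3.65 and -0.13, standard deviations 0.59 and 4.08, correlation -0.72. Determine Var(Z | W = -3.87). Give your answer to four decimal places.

8.0169

For a bivariate normal, Var(Z | W=x) = σ_Z²(1 − ρ²).
Var(Z | W=-3.87) = (4.08)²·(1 − (-0.72)²) = 16.6464·0.4816 = 8.0169.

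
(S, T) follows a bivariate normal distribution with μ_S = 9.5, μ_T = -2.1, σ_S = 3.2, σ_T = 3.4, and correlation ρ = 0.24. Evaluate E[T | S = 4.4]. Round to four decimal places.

-3.4005

For a bivariate normal, E[T | S=x] = μ_T + ρ·(σ_T/σ_S)·(x − μ_S).
E[T | S=4.4] = -2.1 + (0.24)·(3.4/3.2)·(4.4 − (9.5)) = -2.1 + (0.255)·(-5.1) = -3.4005.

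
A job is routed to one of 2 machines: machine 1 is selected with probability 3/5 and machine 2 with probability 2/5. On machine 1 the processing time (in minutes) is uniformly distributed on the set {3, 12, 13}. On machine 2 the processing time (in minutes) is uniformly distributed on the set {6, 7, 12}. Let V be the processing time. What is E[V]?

134/15

E[V | machine 1] = (3+12+13)/3 = 28/3.
E[V | machine 2] = (6+7+12)/3 = 25/3.
By the law of total expectation,
E[V] = (3/5)·(28/3) + (2/5)·(25/3) = 134/15.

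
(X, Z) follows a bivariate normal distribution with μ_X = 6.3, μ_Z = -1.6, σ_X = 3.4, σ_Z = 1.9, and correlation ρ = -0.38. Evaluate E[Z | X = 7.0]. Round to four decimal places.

-1.7486

For a bivariate normal, E[Z | X=x] = μ_Z + ρ·(σ_Z/σ_X)·(x − μ_X).
E[Z | X=7.0] = -1.6 + (-0.38)·(1.9/3.4)·(7.0 − (6.3)) = -1.6 + (-0.21235)·(0.7) = -1.7486.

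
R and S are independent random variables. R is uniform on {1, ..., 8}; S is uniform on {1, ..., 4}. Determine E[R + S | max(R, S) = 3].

24/5

P(max(R, S) = 3) = 5/32.
Summing (R+S)·P(x,y) over outcomes with max(R, S) = 3 gives 3/4.
E[R + S | max(R, S) = 3] = (3/4) / (5/32) = 24/5.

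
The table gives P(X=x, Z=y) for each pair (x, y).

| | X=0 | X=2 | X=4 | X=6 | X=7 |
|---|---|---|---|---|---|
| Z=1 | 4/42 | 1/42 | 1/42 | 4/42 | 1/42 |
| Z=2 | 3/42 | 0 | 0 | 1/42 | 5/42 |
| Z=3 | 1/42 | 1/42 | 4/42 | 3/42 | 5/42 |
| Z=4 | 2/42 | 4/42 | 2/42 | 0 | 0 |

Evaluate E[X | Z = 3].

P(Z = 3) = 1/3.
Summing X·P(X=x,Z=y) over the conditioning event gives 71/42.
E[X | Z = 3] = (71/42) / (1/3) = 71/14.

71/14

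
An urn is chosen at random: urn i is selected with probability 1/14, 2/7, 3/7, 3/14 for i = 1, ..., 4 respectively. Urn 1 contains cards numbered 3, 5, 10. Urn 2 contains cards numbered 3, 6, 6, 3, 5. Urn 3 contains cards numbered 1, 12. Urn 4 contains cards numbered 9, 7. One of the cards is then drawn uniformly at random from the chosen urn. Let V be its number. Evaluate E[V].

437/70

E[V | urn 1] = (3+5+10)/3 = 6.
E[V | urn 2] = (3+6+6+3+5)/5 = 23/5.
E[V | urn 3] = (1+12)/2 = 13/2.
E[V | urn 4] = (9+7)/2 = 8.
E[V] = (1/14)·(6) + (2/7)·(23/5) + (3/7)·(13/2) + (3/14)·(8) = 437/70.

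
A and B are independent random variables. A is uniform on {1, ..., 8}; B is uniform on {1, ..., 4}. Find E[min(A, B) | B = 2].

15/8

Outcomes with B = 2: (1,2), (2,2), (3,2), (4,2), (5,2), (6,2), (7,2), (8,2), each with probability 1/32.
E[min(A, B) | B = 2] = (1 + 2 + 2 + 2 + 2 + 2 + 2 + 2) / 8 = 15/8.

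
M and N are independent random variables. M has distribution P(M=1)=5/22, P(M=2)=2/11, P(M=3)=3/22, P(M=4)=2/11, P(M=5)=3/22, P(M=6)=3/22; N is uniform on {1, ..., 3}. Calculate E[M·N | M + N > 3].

P(M + N > 3) = 26/33.
Summing MN·P(x,y) over outcomes with M + N > 3 gives 403/66.
E[M·N | M + N > 3] = (403/66) / (26/33) = 31/4.

31/4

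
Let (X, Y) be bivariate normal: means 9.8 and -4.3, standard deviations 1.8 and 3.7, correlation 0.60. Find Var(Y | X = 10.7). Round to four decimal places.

For a bivariate normal, Var(Y | X=x) = σ_Y²(1 − ρ²).
Var(Y | X=10.7) = (3.7)²·(1 − (0.60)²) = 13.69·0.64 = 8.7616.

8.7616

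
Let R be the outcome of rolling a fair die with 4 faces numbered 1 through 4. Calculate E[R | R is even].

Given R is even, R is equally likely to be any of {2, 4}.
E[R | R is even] = (2 + 4) / 2 = 3.

3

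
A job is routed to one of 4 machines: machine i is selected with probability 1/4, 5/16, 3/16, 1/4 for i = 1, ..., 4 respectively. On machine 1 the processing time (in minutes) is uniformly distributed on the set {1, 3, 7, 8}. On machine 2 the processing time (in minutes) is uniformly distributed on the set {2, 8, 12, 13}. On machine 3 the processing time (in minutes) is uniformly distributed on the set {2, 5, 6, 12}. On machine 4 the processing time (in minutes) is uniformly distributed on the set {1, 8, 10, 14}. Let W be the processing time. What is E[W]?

E[W | machine 1] = (1+3+7+8)/4 = 19/4.
E[W | machine 2] = (2+8+12+13)/4 = 35/4.
E[W | machine 3] = (2+5+6+12)/4 = 25/4.
E[W | machine 4] = (1+8+10+14)/4 = 33/4.
By the law of total expectation,
E[W] = (1/4)·(19/4) + (5/16)·(35/4) + (3/16)·(25/4) + (1/4)·(33/4) = 229/32.

229/32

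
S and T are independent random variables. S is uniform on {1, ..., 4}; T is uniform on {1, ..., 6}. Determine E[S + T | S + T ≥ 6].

52/7

P(S + T ≥ 6) = 7/12.
Summing (S+T)·P(x,y) over outcomes with S + T ≥ 6 gives 13/3.
E[S + T | S + T ≥ 6] = (13/3) / (7/12) = 52/7.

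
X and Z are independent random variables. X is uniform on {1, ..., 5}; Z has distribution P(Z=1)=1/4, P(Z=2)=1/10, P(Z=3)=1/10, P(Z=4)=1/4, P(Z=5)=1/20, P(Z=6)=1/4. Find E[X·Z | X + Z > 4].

1002/79

P(X + Z > 4) = 79/100.
Summing XZ·P(x,y) over outcomes with X + Z > 4 gives 501/50.
E[X·Z | X + Z > 4] = (501/50) / (79/100) = 1002/79.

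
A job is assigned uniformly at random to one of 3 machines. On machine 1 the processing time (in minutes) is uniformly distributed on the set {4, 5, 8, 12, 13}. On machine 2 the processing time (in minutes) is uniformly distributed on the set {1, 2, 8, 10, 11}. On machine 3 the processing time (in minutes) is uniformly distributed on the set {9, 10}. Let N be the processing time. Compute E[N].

81/10

E[N | machine 1] = (4+5+8+12+13)/5 = 42/5.
E[N | machine 2] = (1+2+8+10+11)/5 = 32/5.
E[N | machine 3] = (9+10)/2 = 19/2.
By the law of total expectation,
E[N] = (1/3)·(42/5) + (1/3)·(32/5) + (1/3)·(19/2) = 81/10.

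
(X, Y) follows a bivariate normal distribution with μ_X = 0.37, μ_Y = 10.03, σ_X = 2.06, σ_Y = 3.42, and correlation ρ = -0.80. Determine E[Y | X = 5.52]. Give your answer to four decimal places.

For a bivariate normal, E[Y | X=x] = μ_Y + ρ·(σ_Y/σ_X)·(x − μ_X).
E[Y | X=5.52] = 10.03 + (-0.80)·(3.42/2.06)·(5.52 − (0.37)) = 10.03 + (-1.32816)·(5.15) = 3.1900.

3.1900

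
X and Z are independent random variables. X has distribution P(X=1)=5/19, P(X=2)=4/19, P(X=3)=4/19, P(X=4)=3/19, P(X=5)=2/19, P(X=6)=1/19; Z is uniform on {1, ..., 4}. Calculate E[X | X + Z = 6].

42/13

P(X + Z = 6) = 13/76.
Summing X·P(x,y) over outcomes with X + Z = 6 gives 21/38.
E[X | X + Z = 6] = (21/38) / (13/76) = 42/13.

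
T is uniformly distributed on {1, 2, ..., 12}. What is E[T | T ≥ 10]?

11

Given T ≥ 10, T is equally likely to be any of {10, 11, 12}.
E[T | T ≥ 10] = (10 + 11 + 12) / 3 = 11.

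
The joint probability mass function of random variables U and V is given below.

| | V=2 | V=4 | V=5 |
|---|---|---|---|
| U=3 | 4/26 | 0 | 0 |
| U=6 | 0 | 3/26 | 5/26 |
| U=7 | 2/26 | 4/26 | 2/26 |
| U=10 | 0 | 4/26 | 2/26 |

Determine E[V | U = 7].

15/4

P(U = 7) = 4/13.
Σ V·P over the event = 2·(2/26) + 4·(4/26) + 5·(2/26) = 15/13.
E[V | U = 7] = (15/13) / (4/13) = 15/4.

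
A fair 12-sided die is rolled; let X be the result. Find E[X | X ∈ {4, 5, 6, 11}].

P(X ∈ {4, 5, 6, 11}) = 1/3.
Σ over the event: 4·1/12 + 5·1/12 + 6·1/12 + 11·1/12 = 13/6.
E[X | X ∈ {4, 5, 6, 11}] = (13/6) / (1/3) = 13/2.

13/2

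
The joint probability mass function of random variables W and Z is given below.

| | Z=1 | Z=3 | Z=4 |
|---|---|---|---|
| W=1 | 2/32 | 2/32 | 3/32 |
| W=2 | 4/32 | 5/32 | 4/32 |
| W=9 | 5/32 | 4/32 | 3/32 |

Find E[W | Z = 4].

P(Z = 4) = 5/16.
Summing W·P(W=x,Z=y) over the conditioning event gives 19/16.
E[W | Z = 4] = (19/16) / (5/16) = 19/5.

19/5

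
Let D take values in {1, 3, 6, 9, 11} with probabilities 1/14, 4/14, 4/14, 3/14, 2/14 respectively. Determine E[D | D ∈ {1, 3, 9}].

P(D ∈ {1, 3, 9}) = 4/7.
Σ over the event: 1·1/14 + 3·2/7 + 9·3/14 = 20/7.
E[D | D ∈ {1, 3, 9}] = (20/7) / (4/7) = 5.

5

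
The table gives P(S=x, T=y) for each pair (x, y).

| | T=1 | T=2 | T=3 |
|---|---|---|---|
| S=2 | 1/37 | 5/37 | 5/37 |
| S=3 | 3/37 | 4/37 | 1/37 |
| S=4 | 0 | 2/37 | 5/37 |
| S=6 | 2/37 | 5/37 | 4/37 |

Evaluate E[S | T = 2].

15/4

P(T = 2) = 16/37.
Σ S·P over the event = 2·(5/37) + 3·(4/37) + 4·(2/37) + 6·(5/37) = 60/37.
E[S | T = 2] = (60/37) / (16/37) = 15/4.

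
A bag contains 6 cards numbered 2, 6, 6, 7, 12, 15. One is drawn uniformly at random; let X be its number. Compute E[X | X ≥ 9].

27/2

P(X ≥ 9) = 1/3.
Σ over the event: 12·1/6 + 15·1/6 = 9/2.
E[X | X ≥ 9] = (9/2) / (1/3) = 27/2.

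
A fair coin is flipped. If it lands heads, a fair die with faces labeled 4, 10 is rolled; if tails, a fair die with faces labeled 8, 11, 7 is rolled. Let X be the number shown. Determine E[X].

47/6

E[X | heads] = (4+10)/2 = 7.
E[X | tails] = (8+11+7)/3 = 26/3.
By the law of total expectation,
E[X] = (1/2)·(7) + (1/2)·(26/3) = 47/6.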